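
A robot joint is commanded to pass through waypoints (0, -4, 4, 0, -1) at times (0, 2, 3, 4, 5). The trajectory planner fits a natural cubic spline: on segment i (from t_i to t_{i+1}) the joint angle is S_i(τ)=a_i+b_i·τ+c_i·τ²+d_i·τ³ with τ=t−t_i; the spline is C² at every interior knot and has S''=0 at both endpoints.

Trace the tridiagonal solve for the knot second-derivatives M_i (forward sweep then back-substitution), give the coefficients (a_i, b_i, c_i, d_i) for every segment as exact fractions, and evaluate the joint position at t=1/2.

Δ: Δ0=-2, Δ1=8, Δ2=-4, Δ3=-1
row 1: diag=6, rhs=60; c'=1/6, d'=10
row 2: denom=4−1·1/6=23/6; d'=(-72−1·10)/(23/6)=-492/23
row 3: denom=4−1·6/23=86/23; d'=(18−1·-492/23)/(86/23)=453/43
back: M3=453/43
back: M2=-492/23−6/23·453/43=-1038/43
back: M1=10−1/6·-1038/43=603/43
M: M0=0, M1=603/43, M2=-1038/43, M3=453/43, M4=0
seg 0: a=0, c=M0/2=0, d=(M1−M0)/(6·2)=201/172, b=Δ0−h0·(2M0+M1)/6=-287/43
seg 1: a=-4, c=M1/2=603/86, d=(M2−M1)/(6·1)=-547/86, b=Δ1−h1·(2M1+M2)/6=316/43
seg 2: a=4, c=M2/2=-519/43, d=(M3−M2)/(6·1)=497/86, b=Δ2−h2·(2M2+M3)/6=197/86
seg 3: a=0, c=M3/2=453/86, d=(M4−M3)/(6·1)=-151/86, b=Δ3−h3·(2M3+M4)/6=-194/43
t_q=1/2 → seg 0, τ=1/2; S=0+-287/43·τ+0·τ²+201/172·τ³=-4391/1376

  seg 0: a=0 b=-287/43 c=0 d=201/172
  seg 1: a=-4 b=316/43 c=603/86 d=-547/86
  seg 2: a=4 b=197/86 c=-519/43 d=497/86
  seg 3: a=0 b=-194/43 c=453/86 d=-151/86
S(1/2) = -4391/1376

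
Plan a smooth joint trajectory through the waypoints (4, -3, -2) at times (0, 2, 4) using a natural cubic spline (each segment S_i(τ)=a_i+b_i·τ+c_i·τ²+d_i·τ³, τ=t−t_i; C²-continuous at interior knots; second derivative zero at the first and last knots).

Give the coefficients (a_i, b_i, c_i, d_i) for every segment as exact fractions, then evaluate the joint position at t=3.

Δ: Δ0=-7/2, Δ1=1/2
row 1: diag=8, rhs=24; c'=1/4, d'=3
back: M1=3
M: M0=0, M1=3, M2=0
seg 0: a=4, c=M0/2=0, d=(M1−M0)/(6·2)=1/4, b=Δ0−h0·(2M0+M1)/6=-9/2
seg 1: a=-3, c=M1/2=3/2, d=(M2−M1)/(6·2)=-1/4, b=Δ1−h1·(2M1+M2)/6=-3/2
t_q=3 → seg 1, τ=1; S=-3+-3/2·τ+3/2·τ²+-1/4·τ³=-13/4

  seg 0: a=4 b=-9/2 c=0 d=1/4
  seg 1: a=-3 b=-3/2 c=3/2 d=-1/4
S(3) = -13/4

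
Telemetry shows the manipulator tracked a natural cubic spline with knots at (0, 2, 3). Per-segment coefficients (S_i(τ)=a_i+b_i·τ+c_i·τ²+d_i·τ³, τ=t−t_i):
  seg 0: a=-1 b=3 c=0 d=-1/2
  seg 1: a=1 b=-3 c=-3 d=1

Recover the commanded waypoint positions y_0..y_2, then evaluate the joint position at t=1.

y_0 = S_0(0) = a_0 = -1
y_1 = S_1(0) = a_1 = 1
y_2 = S_1(1) = -4
t_q=1 is in segment 0 (τ=1); S_0(τ)=3/2

y_0=-1 y_1=1 y_2=-4
S(1) = 3/2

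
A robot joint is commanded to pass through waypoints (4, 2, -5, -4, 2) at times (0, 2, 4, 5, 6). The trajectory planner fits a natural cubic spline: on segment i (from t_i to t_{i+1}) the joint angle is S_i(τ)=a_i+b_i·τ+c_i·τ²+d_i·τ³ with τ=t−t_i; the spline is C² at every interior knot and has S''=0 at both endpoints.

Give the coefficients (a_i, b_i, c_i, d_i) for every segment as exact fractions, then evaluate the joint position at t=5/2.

Δ: Δ0=-1, Δ1=-7/2, Δ2=1, Δ3=6
row 1: diag=8, rhs=-15; c'=1/4, d'=-15/8
row 2: denom=6−2·1/4=11/2; d'=(27−2·-15/8)/(11/2)=123/22
row 3: denom=4−1·2/11=42/11; d'=(30−1·123/22)/(42/11)=179/28
back: M3=179/28
back: M2=123/22−2/11·179/28=31/7
back: M1=-15/8−1/4·31/7=-167/56
M: M0=0, M1=-167/56, M2=31/7, M3=179/28, M4=0
seg 0: a=4, c=M0/2=0, d=(M1−M0)/(6·2)=-167/672, b=Δ0−h0·(2M0+M1)/6=-1/168
seg 1: a=2, c=M1/2=-167/112, d=(M2−M1)/(6·2)=415/672, b=Δ1−h1·(2M1+M2)/6=-251/84
seg 2: a=-5, c=M2/2=31/14, d=(M3−M2)/(6·1)=55/168, b=Δ2−h2·(2M2+M3)/6=-37/24
seg 3: a=-4, c=M3/2=179/56, d=(M4−M3)/(6·1)=-179/168, b=Δ3−h3·(2M3+M4)/6=325/84
t_q=5/2 → seg 1, τ=1/2; S=2+-251/84·τ+-167/112·τ²+415/672·τ³=377/1792

  seg 0: a=4 b=-1/168 c=0 d=-167/672
  seg 1: a=2 b=-251/84 c=-167/112 d=415/672
  seg 2: a=-5 b=-37/24 c=31/14 d=55/168
  seg 3: a=-4 b=325/84 c=179/56 d=-179/168
S(5/2) = 377/1792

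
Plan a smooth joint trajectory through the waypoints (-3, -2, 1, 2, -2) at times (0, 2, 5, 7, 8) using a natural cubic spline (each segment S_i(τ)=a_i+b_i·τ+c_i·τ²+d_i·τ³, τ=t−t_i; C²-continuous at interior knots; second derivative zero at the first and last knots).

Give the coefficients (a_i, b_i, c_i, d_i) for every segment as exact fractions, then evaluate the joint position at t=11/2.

  seg 0: a=-3 b=233/506 c=0 d=5/506
  seg 1: a=-2 b=293/506 c=15/253 d=41/1518
  seg 2: a=1 b=421/253 c=153/506 d=-895/2024
  seg 3: a=2 b=-1231/506 c=-2379/1012 d=793/1012
S(11/2) = 29993/16192

Δ: Δ0=1/2, Δ1=1, Δ2=1/2, Δ3=-4
row 1: diag=10, rhs=3; c'=3/10, d'=3/10
row 2: denom=10−3·3/10=91/10; d'=(-3−3·3/10)/(91/10)=-3/7
row 3: denom=6−2·20/91=506/91; d'=(-27−2·-3/7)/(506/91)=-2379/506
back: M3=-2379/506
back: M2=-3/7−20/91·-2379/506=153/253
back: M1=3/10−3/10·153/253=30/253
M: M0=0, M1=30/253, M2=153/253, M3=-2379/506, M4=0
seg 0: a=-3, c=M0/2=0, d=(M1−M0)/(6·2)=5/506, b=Δ0−h0·(2M0+M1)/6=233/506
seg 1: a=-2, c=M1/2=15/253, d=(M2−M1)/(6·3)=41/1518, b=Δ1−h1·(2M1+M2)/6=293/506
seg 2: a=1, c=M2/2=153/506, d=(M3−M2)/(6·2)=-895/2024, b=Δ2−h2·(2M2+M3)/6=421/253
seg 3: a=2, c=M3/2=-2379/1012, d=(M4−M3)/(6·1)=793/1012, b=Δ3−h3·(2M3+M4)/6=-1231/506
t_q=11/2 → seg 2, τ=1/2; S=1+421/253·τ+153/506·τ²+-895/2024·τ³=29993/16192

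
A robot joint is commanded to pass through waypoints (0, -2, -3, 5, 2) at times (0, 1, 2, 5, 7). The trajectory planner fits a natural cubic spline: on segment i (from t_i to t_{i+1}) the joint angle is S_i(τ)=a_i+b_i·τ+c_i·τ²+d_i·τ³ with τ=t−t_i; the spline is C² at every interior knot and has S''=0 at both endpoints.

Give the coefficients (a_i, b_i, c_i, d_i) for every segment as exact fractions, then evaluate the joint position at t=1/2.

  seg 0: a=0 b=-3419/1644 c=0 d=131/1644
  seg 1: a=-2 b=-1513/822 c=131/548 d=989/1644
  seg 2: a=-3 b=727/1644 c=280/137 d=-2141/4932
  seg 3: a=5 b=809/822 c=-1021/548 d=1021/3288
S(1/2) = -4515/4384

Δ: Δ0=-2, Δ1=-1, Δ2=8/3, Δ3=-3/2
row 1: diag=4, rhs=6; c'=1/4, d'=3/2
row 2: denom=8−1·1/4=31/4; d'=(22−1·3/2)/(31/4)=82/31
row 3: denom=10−3·12/31=274/31; d'=(-25−3·82/31)/(274/31)=-1021/274
back: M3=-1021/274
back: M2=82/31−12/31·-1021/274=560/137
back: M1=3/2−1/4·560/137=131/274
M: M0=0, M1=131/274, M2=560/137, M3=-1021/274, M4=0
seg 0: a=0, c=M0/2=0, d=(M1−M0)/(6·1)=131/1644, b=Δ0−h0·(2M0+M1)/6=-3419/1644
seg 1: a=-2, c=M1/2=131/548, d=(M2−M1)/(6·1)=989/1644, b=Δ1−h1·(2M1+M2)/6=-1513/822
seg 2: a=-3, c=M2/2=280/137, d=(M3−M2)/(6·3)=-2141/4932, b=Δ2−h2·(2M2+M3)/6=727/1644
seg 3: a=5, c=M3/2=-1021/548, d=(M4−M3)/(6·2)=1021/3288, b=Δ3−h3·(2M3+M4)/6=809/822
t_q=1/2 → seg 0, τ=1/2; S=0+-3419/1644·τ+0·τ²+131/1644·τ³=-4515/4384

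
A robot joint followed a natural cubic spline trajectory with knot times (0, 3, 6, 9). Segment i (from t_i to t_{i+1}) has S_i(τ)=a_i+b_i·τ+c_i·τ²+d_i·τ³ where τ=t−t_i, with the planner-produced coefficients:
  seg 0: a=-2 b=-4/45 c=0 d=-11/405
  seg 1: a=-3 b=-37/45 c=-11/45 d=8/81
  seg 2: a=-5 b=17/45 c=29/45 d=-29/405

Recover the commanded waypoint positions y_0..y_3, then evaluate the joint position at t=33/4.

y_0 = S_0(0) = a_0 = -2
y_1 = S_1(0) = a_1 = -3
y_2 = S_2(0) = a_2 = -5
y_3 = S_2(3) = 0
t_q=33/4 is in segment 2 (τ=9/4); S_2(τ)=-109/64

y_0=-2 y_1=-3 y_2=-5 y_3=0
S(33/4) = -109/64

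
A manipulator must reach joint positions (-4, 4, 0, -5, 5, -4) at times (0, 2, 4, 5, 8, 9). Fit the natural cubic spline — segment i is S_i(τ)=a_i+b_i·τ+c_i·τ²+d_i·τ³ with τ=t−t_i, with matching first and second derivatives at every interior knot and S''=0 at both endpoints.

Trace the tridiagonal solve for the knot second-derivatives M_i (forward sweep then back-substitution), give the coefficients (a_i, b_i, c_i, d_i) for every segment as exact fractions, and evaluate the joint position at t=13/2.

  seg 0: a=-4 b=9160/1767 c=0 d=-523/1767
  seg 1: a=4 b=2884/1767 c=-1046/589 d=-71/3534
  seg 2: a=0 b=-10094/1767 c=-1117/589 d=4610/1767
  seg 3: a=-5 b=-2966/1767 c=3493/589 d=-2509/1767
  seg 4: a=5 b=-7835/1767 c=-4034/589 d=4034/1767
S(13/2) = 4869/4712

Δ: Δ0=4, Δ1=-2, Δ2=-5, Δ3=10/3, Δ4=-9
row 1: diag=8, rhs=-36; c'=1/4, d'=-9/2
row 2: denom=6−2·1/4=11/2; d'=(-18−2·-9/2)/(11/2)=-18/11
row 3: denom=8−1·2/11=86/11; d'=(50−1·-18/11)/(86/11)=284/43
row 4: denom=8−3·33/86=589/86; d'=(-74−3·284/43)/(589/86)=-8068/589
back: M4=-8068/589
back: M3=284/43−33/86·-8068/589=6986/589
back: M2=-18/11−2/11·6986/589=-2234/589
back: M1=-9/2−1/4·-2234/589=-2092/589
M: M0=0, M1=-2092/589, M2=-2234/589, M3=6986/589, M4=-8068/589, M5=0
seg 0: a=-4, c=M0/2=0, d=(M1−M0)/(6·2)=-523/1767, b=Δ0−h0·(2M0+M1)/6=9160/1767
seg 1: a=4, c=M1/2=-1046/589, d=(M2−M1)/(6·2)=-71/3534, b=Δ1−h1·(2M1+M2)/6=2884/1767
seg 2: a=0, c=M2/2=-1117/589, d=(M3−M2)/(6·1)=4610/1767, b=Δ2−h2·(2M2+M3)/6=-10094/1767
seg 3: a=-5, c=M3/2=3493/589, d=(M4−M3)/(6·3)=-2509/1767, b=Δ3−h3·(2M3+M4)/6=-2966/1767
seg 4: a=5, c=M4/2=-4034/589, d=(M5−M4)/(6·1)=4034/1767, b=Δ4−h4·(2M4+M5)/6=-7835/1767
t_q=13/2 → seg 3, τ=3/2; S=-5+-2966/1767·τ+3493/589·τ²+-2509/1767·τ³=4869/4712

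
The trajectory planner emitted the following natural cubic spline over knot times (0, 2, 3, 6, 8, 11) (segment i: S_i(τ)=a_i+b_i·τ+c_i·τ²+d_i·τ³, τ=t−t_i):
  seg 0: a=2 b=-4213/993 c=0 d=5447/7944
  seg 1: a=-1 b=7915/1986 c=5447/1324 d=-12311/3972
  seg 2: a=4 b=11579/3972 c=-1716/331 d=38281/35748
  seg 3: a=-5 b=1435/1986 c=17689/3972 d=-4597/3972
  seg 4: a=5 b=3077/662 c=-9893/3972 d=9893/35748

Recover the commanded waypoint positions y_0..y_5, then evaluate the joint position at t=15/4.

y_0=2 y_1=-1 y_2=4 y_3=-5 y_4=5 y_5=4
S(15/4) = 315385/84736

y_0 = S_0(0) = a_0 = 2
y_1 = S_1(0) = a_1 = -1
y_2 = S_2(0) = a_2 = 4
y_3 = S_3(0) = a_3 = -5
y_4 = S_4(0) = a_4 = 5
y_5 = S_4(3) = 4
t_q=15/4 is in segment 2 (τ=3/4); S_2(τ)=315385/84736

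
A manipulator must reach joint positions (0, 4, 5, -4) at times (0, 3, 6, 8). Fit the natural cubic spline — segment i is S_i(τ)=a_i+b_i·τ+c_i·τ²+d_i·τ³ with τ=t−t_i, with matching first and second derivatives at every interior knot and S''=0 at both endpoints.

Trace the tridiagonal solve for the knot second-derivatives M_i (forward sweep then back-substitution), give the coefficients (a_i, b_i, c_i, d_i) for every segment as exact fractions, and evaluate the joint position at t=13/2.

  seg 0: a=0 b=269/222 c=0 d=1/74
  seg 1: a=4 b=175/111 c=9/74 d=-119/666
  seg 2: a=5 b=-559/222 c=-55/37 d=55/222
S(13/2) = 2013/592

Δ: Δ0=4/3, Δ1=1/3, Δ2=-9/2
row 1: diag=12, rhs=-6; c'=1/4, d'=-1/2
row 2: denom=10−3·1/4=37/4; d'=(-29−3·-1/2)/(37/4)=-110/37
back: M2=-110/37
back: M1=-1/2−1/4·-110/37=9/37
M: M0=0, M1=9/37, M2=-110/37, M3=0
seg 0: a=0, c=M0/2=0, d=(M1−M0)/(6·3)=1/74, b=Δ0−h0·(2M0+M1)/6=269/222
seg 1: a=4, c=M1/2=9/74, d=(M2−M1)/(6·3)=-119/666, b=Δ1−h1·(2M1+M2)/6=175/111
seg 2: a=5, c=M2/2=-55/37, d=(M3−M2)/(6·2)=55/222, b=Δ2−h2·(2M2+M3)/6=-559/222
t_q=13/2 → seg 2, τ=1/2; S=5+-559/222·τ+-55/37·τ²+55/222·τ³=2013/592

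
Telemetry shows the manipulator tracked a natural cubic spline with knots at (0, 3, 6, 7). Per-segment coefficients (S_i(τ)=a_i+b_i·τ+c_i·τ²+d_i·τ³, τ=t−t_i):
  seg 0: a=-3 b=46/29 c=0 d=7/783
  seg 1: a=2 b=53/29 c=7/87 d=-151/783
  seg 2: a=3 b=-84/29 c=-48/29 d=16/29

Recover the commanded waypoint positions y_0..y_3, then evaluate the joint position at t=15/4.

y_0=-3 y_1=2 y_2=3 y_3=-1
S(15/4) = 6189/1856

y_0 = S_0(0) = a_0 = -3
y_1 = S_1(0) = a_1 = 2
y_2 = S_2(0) = a_2 = 3
y_3 = S_2(1) = -1
t_q=15/4 is in segment 1 (τ=3/4); S_1(τ)=6189/1856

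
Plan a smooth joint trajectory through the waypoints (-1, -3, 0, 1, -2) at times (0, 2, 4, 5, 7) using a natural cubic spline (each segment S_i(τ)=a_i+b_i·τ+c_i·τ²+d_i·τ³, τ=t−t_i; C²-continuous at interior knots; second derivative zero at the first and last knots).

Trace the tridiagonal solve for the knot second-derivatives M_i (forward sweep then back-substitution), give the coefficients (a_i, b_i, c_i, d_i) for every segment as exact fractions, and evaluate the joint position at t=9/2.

Δ: Δ0=-1, Δ1=3/2, Δ2=1, Δ3=-3/2
row 1: diag=8, rhs=15; c'=1/4, d'=15/8
row 2: denom=6−2·1/4=11/2; d'=(-3−2·15/8)/(11/2)=-27/22
row 3: denom=6−1·2/11=64/11; d'=(-15−1·-27/22)/(64/11)=-303/128
back: M3=-303/128
back: M2=-27/22−2/11·-303/128=-51/64
back: M1=15/8−1/4·-51/64=531/256
M: M0=0, M1=531/256, M2=-51/64, M3=-303/128, M4=0
seg 0: a=-1, c=M0/2=0, d=(M1−M0)/(6·2)=177/1024, b=Δ0−h0·(2M0+M1)/6=-433/256
seg 1: a=-3, c=M1/2=531/512, d=(M2−M1)/(6·2)=-245/1024, b=Δ1−h1·(2M1+M2)/6=49/128
seg 2: a=0, c=M2/2=-51/128, d=(M3−M2)/(6·1)=-67/256, b=Δ2−h2·(2M2+M3)/6=425/256
seg 3: a=1, c=M3/2=-303/256, d=(M4−M3)/(6·2)=101/512, b=Δ3−h3·(2M3+M4)/6=5/64
t_q=9/2 → seg 2, τ=1/2; S=0+425/256·τ+-51/128·τ²+-67/256·τ³=1429/2048

  seg 0: a=-1 b=-433/256 c=0 d=177/1024
  seg 1: a=-3 b=49/128 c=531/512 d=-245/1024
  seg 2: a=0 b=425/256 c=-51/128 d=-67/256
  seg 3: a=1 b=5/64 c=-303/256 d=101/512
S(9/2) = 1429/2048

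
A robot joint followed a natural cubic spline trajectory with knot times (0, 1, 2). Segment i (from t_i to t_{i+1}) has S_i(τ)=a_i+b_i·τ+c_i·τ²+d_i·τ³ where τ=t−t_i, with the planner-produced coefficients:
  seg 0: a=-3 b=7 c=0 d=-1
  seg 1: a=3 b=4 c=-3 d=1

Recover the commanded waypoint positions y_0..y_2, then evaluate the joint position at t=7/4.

y_0=-3 y_1=3 y_2=5
S(7/4) = 303/64

y_0 = S_0(0) = a_0 = -3
y_1 = S_1(0) = a_1 = 3
y_2 = S_1(1) = 5
t_q=7/4 is in segment 1 (τ=3/4); S_1(τ)=303/64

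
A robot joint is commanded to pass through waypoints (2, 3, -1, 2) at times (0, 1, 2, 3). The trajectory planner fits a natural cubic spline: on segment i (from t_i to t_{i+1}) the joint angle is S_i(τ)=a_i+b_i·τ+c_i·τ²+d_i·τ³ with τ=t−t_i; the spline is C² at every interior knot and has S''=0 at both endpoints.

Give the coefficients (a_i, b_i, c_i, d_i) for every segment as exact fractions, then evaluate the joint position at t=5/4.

Δ: Δ0=1, Δ1=-4, Δ2=3
row 1: diag=4, rhs=-30; c'=1/4, d'=-15/2
row 2: denom=4−1·1/4=15/4; d'=(42−1·-15/2)/(15/4)=66/5
back: M2=66/5
back: M1=-15/2−1/4·66/5=-54/5
M: M0=0, M1=-54/5, M2=66/5, M3=0
seg 0: a=2, c=M0/2=0, d=(M1−M0)/(6·1)=-9/5, b=Δ0−h0·(2M0+M1)/6=14/5
seg 1: a=3, c=M1/2=-27/5, d=(M2−M1)/(6·1)=4, b=Δ1−h1·(2M1+M2)/6=-13/5
seg 2: a=-1, c=M2/2=33/5, d=(M3−M2)/(6·1)=-11/5, b=Δ2−h2·(2M2+M3)/6=-7/5
t_q=5/4 → seg 1, τ=1/4; S=3+-13/5·τ+-27/5·τ²+4·τ³=83/40

  seg 0: a=2 b=14/5 c=0 d=-9/5
  seg 1: a=3 b=-13/5 c=-27/5 d=4
  seg 2: a=-1 b=-7/5 c=33/5 d=-11/5
S(5/4) = 83/40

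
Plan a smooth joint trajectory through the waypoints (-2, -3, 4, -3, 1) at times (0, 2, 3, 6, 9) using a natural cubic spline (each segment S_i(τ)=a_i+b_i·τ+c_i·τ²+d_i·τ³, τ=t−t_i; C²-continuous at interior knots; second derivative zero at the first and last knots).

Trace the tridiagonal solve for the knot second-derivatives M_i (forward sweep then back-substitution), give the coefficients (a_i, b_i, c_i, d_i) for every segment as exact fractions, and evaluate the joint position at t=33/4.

Δ: Δ0=-1/2, Δ1=7, Δ2=-7/3, Δ3=4/3
row 1: diag=6, rhs=45; c'=1/6, d'=15/2
row 2: denom=8−1·1/6=47/6; d'=(-56−1·15/2)/(47/6)=-381/47
row 3: denom=12−3·18/47=510/47; d'=(22−3·-381/47)/(510/47)=2177/510
back: M3=2177/510
back: M2=-381/47−18/47·2177/510=-828/85
back: M1=15/2−1/6·-828/85=1551/170
M: M0=0, M1=1551/170, M2=-828/85, M3=2177/510, M4=0
seg 0: a=-2, c=M0/2=0, d=(M1−M0)/(6·2)=517/680, b=Δ0−h0·(2M0+M1)/6=-301/85
seg 1: a=-3, c=M1/2=1551/340, d=(M2−M1)/(6·1)=-1069/340, b=Δ1−h1·(2M1+M2)/6=949/170
seg 2: a=4, c=M2/2=-414/85, d=(M3−M2)/(6·3)=1429/1836, b=Δ2−h2·(2M2+M3)/6=1793/340
seg 3: a=-3, c=M3/2=2177/1020, d=(M4−M3)/(6·3)=-2177/9180, b=Δ3−h3·(2M3+M4)/6=-499/170
t_q=33/4 → seg 3, τ=9/4; S=-3+-499/170·τ+2177/1020·τ²+-2177/9180·τ³=-6531/4352

  seg 0: a=-2 b=-301/85 c=0 d=517/680
  seg 1: a=-3 b=949/170 c=1551/340 d=-1069/340
  seg 2: a=4 b=1793/340 c=-414/85 d=1429/1836
  seg 3: a=-3 b=-499/170 c=2177/1020 d=-2177/9180
S(33/4) = -6531/4352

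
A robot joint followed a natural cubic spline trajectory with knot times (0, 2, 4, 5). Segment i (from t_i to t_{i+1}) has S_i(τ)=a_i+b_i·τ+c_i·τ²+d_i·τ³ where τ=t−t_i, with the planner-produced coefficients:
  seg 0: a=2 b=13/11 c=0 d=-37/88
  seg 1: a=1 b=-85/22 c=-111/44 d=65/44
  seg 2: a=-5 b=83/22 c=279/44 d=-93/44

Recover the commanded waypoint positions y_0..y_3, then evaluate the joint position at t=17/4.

y_0 = S_0(0) = a_0 = 2
y_1 = S_1(0) = a_1 = 1
y_2 = S_2(0) = a_2 = -5
y_3 = S_2(1) = 3
t_q=17/4 is in segment 2 (τ=1/4); S_2(τ)=-10401/2816

y_0=2 y_1=1 y_2=-5 y_3=3
S(17/4) = -10401/2816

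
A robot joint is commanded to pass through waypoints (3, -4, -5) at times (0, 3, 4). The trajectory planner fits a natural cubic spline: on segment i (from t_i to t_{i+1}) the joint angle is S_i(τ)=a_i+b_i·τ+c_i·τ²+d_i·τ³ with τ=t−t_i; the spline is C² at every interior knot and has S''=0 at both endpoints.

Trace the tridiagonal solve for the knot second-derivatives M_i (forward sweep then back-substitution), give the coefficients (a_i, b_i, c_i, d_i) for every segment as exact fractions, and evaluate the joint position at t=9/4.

  seg 0: a=3 b=-17/6 c=0 d=1/18
  seg 1: a=-4 b=-4/3 c=1/2 d=-1/6
S(9/4) = -351/128

Δ: Δ0=-7/3, Δ1=-1
row 1: diag=8, rhs=8; c'=1/8, d'=1
back: M1=1
M: M0=0, M1=1, M2=0
seg 0: a=3, c=M0/2=0, d=(M1−M0)/(6·3)=1/18, b=Δ0−h0·(2M0+M1)/6=-17/6
seg 1: a=-4, c=M1/2=1/2, d=(M2−M1)/(6·1)=-1/6, b=Δ1−h1·(2M1+M2)/6=-4/3
t_q=9/4 → seg 0, τ=9/4; S=3+-17/6·τ+0·τ²+1/18·τ³=-351/128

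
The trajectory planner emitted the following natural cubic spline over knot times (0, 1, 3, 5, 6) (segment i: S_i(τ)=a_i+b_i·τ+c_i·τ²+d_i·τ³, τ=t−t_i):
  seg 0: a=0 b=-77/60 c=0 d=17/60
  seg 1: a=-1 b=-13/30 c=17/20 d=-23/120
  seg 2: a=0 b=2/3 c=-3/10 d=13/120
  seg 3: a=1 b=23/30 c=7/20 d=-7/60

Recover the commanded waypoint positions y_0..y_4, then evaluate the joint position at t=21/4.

y_0=0 y_1=-1 y_2=0 y_3=1 y_4=2
S(21/4) = 1551/1280

y_0 = S_0(0) = a_0 = 0
y_1 = S_1(0) = a_1 = -1
y_2 = S_2(0) = a_2 = 0
y_3 = S_3(0) = a_3 = 1
y_4 = S_3(1) = 2
t_q=21/4 is in segment 3 (τ=1/4); S_3(τ)=1551/1280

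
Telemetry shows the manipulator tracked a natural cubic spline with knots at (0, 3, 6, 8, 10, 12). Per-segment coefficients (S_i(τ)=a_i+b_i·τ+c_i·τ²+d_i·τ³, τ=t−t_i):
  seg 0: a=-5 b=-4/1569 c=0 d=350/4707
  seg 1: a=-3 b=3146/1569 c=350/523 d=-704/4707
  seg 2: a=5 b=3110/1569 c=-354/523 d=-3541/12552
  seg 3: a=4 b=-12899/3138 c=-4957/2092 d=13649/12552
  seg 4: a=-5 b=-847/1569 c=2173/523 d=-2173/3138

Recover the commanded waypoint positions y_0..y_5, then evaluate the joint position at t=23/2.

y_0=-5 y_1=-3 y_2=5 y_3=4 y_4=-5 y_5=5
S(23/2) = 10055/8368

y_0 = S_0(0) = a_0 = -5
y_1 = S_1(0) = a_1 = -3
y_2 = S_2(0) = a_2 = 5
y_3 = S_3(0) = a_3 = 4
y_4 = S_4(0) = a_4 = -5
y_5 = S_4(2) = 5
t_q=23/2 is in segment 4 (τ=3/2); S_4(τ)=10055/8368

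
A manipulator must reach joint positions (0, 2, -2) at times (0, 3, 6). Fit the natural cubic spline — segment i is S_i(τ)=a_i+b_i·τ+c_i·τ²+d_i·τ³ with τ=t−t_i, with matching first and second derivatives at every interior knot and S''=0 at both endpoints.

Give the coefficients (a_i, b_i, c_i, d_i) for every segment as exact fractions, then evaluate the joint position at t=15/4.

Δ: Δ0=2/3, Δ1=-4/3
row 1: diag=12, rhs=-12; c'=1/4, d'=-1
back: M1=-1
M: M0=0, M1=-1, M2=0
seg 0: a=0, c=M0/2=0, d=(M1−M0)/(6·3)=-1/18, b=Δ0−h0·(2M0+M1)/6=7/6
seg 1: a=2, c=M1/2=-1/2, d=(M2−M1)/(6·3)=1/18, b=Δ1−h1·(2M1+M2)/6=-1/3
t_q=15/4 → seg 1, τ=3/4; S=2+-1/3·τ+-1/2·τ²+1/18·τ³=191/128

  seg 0: a=0 b=7/6 c=0 d=-1/18
  seg 1: a=2 b=-1/3 c=-1/2 d=1/18
S(15/4) = 191/128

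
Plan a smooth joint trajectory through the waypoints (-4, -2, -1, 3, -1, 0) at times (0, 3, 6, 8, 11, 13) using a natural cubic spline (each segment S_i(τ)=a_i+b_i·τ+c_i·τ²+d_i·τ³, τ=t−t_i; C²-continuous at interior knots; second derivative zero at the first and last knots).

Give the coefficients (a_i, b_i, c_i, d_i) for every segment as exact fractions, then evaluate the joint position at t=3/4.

Δ: Δ0=2/3, Δ1=1/3, Δ2=2, Δ3=-4/3, Δ4=1/2
row 1: diag=12, rhs=-2; c'=1/4, d'=-1/6
row 2: denom=10−3·1/4=37/4; d'=(10−3·-1/6)/(37/4)=42/37
row 3: denom=10−2·8/37=354/37; d'=(-20−2·42/37)/(354/37)=-412/177
row 4: denom=10−3·37/118=1069/118; d'=(11−3·-412/177)/(1069/118)=2122/1069
back: M4=2122/1069
back: M3=-412/177−37/118·2122/1069=-9461/3207
back: M2=42/37−8/37·-9461/3207=5686/3207
back: M1=-1/6−1/4·5686/3207=-652/1069
M: M0=0, M1=-652/1069, M2=5686/3207, M3=-9461/3207, M4=2122/1069, M5=0
seg 0: a=-4, c=M0/2=0, d=(M1−M0)/(6·3)=-326/9621, b=Δ0−h0·(2M0+M1)/6=3116/3207
seg 1: a=-2, c=M1/2=-326/1069, d=(M2−M1)/(6·3)=3821/28863, b=Δ1−h1·(2M1+M2)/6=182/3207
seg 2: a=-1, c=M2/2=2843/3207, d=(M3−M2)/(6·2)=-1683/4276, b=Δ2−h2·(2M2+M3)/6=5777/3207
seg 3: a=3, c=M3/2=-9461/6414, d=(M4−M3)/(6·3)=15827/57726, b=Δ3−h3·(2M3+M4)/6=2002/3207
seg 4: a=-1, c=M4/2=1061/1069, d=(M5−M4)/(6·2)=-1061/6414, b=Δ4−h4·(2M4+M5)/6=-5281/6414
t_q=3/4 → seg 0, τ=3/4; S=-4+3116/3207·τ+0·τ²+-326/9621·τ³=-112393/34208

  seg 0: a=-4 b=3116/3207 c=0 d=-326/9621
  seg 1: a=-2 b=182/3207 c=-326/1069 d=3821/28863
  seg 2: a=-1 b=5777/3207 c=2843/3207 d=-1683/4276
  seg 3: a=3 b=2002/3207 c=-9461/6414 d=15827/57726
  seg 4: a=-1 b=-5281/6414 c=1061/1069 d=-1061/6414
S(3/4) = -112393/34208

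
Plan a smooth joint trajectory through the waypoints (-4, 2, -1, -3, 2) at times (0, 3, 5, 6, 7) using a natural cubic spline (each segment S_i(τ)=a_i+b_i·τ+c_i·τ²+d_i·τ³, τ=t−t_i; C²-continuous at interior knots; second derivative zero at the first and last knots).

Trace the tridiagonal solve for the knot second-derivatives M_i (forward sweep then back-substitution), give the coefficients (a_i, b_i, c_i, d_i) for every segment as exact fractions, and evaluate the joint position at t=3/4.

Δ: Δ0=2, Δ1=-3/2, Δ2=-2, Δ3=5
row 1: diag=10, rhs=-21; c'=1/5, d'=-21/10
row 2: denom=6−2·1/5=28/5; d'=(-3−2·-21/10)/(28/5)=3/14
row 3: denom=4−1·5/28=107/28; d'=(42−1·3/14)/(107/28)=1170/107
back: M3=1170/107
back: M2=3/14−5/28·1170/107=-186/107
back: M1=-21/10−1/5·-186/107=-375/214
M: M0=0, M1=-375/214, M2=-186/107, M3=1170/107, M4=0
seg 0: a=-4, c=M0/2=0, d=(M1−M0)/(6·3)=-125/1284, b=Δ0−h0·(2M0+M1)/6=1231/428
seg 1: a=2, c=M1/2=-375/428, d=(M2−M1)/(6·2)=1/856, b=Δ1−h1·(2M1+M2)/6=53/214
seg 2: a=-1, c=M2/2=-93/107, d=(M3−M2)/(6·1)=226/107, b=Δ2−h2·(2M2+M3)/6=-347/107
seg 3: a=-3, c=M3/2=585/107, d=(M4−M3)/(6·1)=-195/107, b=Δ3−h3·(2M3+M4)/6=145/107
t_q=3/4 → seg 0, τ=3/4; S=-4+1231/428·τ+0·τ²+-125/1284·τ³=-51605/27392

  seg 0: a=-4 b=1231/428 c=0 d=-125/1284
  seg 1: a=2 b=53/214 c=-375/428 d=1/856
  seg 2: a=-1 b=-347/107 c=-93/107 d=226/107
  seg 3: a=-3 b=145/107 c=585/107 d=-195/107
S(3/4) = -51605/27392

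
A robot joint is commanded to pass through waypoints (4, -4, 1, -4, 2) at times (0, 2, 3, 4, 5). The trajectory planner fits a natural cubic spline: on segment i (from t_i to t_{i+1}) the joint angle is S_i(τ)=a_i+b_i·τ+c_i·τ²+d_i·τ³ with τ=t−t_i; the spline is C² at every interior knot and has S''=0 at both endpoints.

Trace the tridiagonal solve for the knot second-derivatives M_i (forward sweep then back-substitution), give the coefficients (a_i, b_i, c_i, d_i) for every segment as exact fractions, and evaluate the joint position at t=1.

Δ: Δ0=-4, Δ1=5, Δ2=-5, Δ3=6
row 1: diag=6, rhs=54; c'=1/6, d'=9
row 2: denom=4−1·1/6=23/6; d'=(-60−1·9)/(23/6)=-18
row 3: denom=4−1·6/23=86/23; d'=(66−1·-18)/(86/23)=966/43
back: M3=966/43
back: M2=-18−6/23·966/43=-1026/43
back: M1=9−1/6·-1026/43=558/43
M: M0=0, M1=558/43, M2=-1026/43, M3=966/43, M4=0
seg 0: a=4, c=M0/2=0, d=(M1−M0)/(6·2)=93/86, b=Δ0−h0·(2M0+M1)/6=-358/43
seg 1: a=-4, c=M1/2=279/43, d=(M2−M1)/(6·1)=-264/43, b=Δ1−h1·(2M1+M2)/6=200/43
seg 2: a=1, c=M2/2=-513/43, d=(M3−M2)/(6·1)=332/43, b=Δ2−h2·(2M2+M3)/6=-34/43
seg 3: a=-4, c=M3/2=483/43, d=(M4−M3)/(6·1)=-161/43, b=Δ3−h3·(2M3+M4)/6=-64/43
t_q=1 → seg 0, τ=1; S=4+-358/43·τ+0·τ²+93/86·τ³=-279/86

  seg 0: a=4 b=-358/43 c=0 d=93/86
  seg 1: a=-4 b=200/43 c=279/43 d=-264/43
  seg 2: a=1 b=-34/43 c=-513/43 d=332/43
  seg 3: a=-4 b=-64/43 c=483/43 d=-161/43
S(1) = -279/86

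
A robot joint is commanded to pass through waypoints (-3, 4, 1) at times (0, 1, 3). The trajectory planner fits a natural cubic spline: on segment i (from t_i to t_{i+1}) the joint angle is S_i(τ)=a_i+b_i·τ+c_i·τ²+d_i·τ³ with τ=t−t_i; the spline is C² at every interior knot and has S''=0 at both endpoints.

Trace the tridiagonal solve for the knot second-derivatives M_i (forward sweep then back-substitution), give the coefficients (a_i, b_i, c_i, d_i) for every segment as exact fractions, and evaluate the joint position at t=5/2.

Δ: Δ0=7, Δ1=-3/2
row 1: diag=6, rhs=-51; c'=1/3, d'=-17/2
back: M1=-17/2
M: M0=0, M1=-17/2, M2=0
seg 0: a=-3, c=M0/2=0, d=(M1−M0)/(6·1)=-17/12, b=Δ0−h0·(2M0+M1)/6=101/12
seg 1: a=4, c=M1/2=-17/4, d=(M2−M1)/(6·2)=17/24, b=Δ1−h1·(2M1+M2)/6=25/6
t_q=5/2 → seg 1, τ=3/2; S=4+25/6·τ+-17/4·τ²+17/24·τ³=197/64

  seg 0: a=-3 b=101/12 c=0 d=-17/12
  seg 1: a=4 b=25/6 c=-17/4 d=17/24
S(5/2) = 197/64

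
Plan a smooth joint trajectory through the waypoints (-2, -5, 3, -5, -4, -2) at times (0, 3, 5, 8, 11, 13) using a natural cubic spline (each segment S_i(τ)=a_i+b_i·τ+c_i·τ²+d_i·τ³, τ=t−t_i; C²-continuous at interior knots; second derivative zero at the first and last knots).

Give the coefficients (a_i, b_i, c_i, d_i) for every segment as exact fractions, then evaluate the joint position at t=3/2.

Δ: Δ0=-1, Δ1=4, Δ2=-8/3, Δ3=1/3, Δ4=1
row 1: diag=10, rhs=30; c'=1/5, d'=3
row 2: denom=10−2·1/5=48/5; d'=(-40−2·3)/(48/5)=-115/24
row 3: denom=12−3·5/16=177/16; d'=(18−3·-115/24)/(177/16)=518/177
row 4: denom=10−3·16/59=542/59; d'=(4−3·518/177)/(542/59)=-141/271
back: M4=-141/271
back: M3=518/177−16/59·-141/271=2494/813
back: M2=-115/24−5/16·2494/813=-4675/813
back: M1=3−1/5·-4675/813=3374/813
M: M0=0, M1=3374/813, M2=-4675/813, M3=2494/813, M4=-141/271, M5=0
seg 0: a=-2, c=M0/2=0, d=(M1−M0)/(6·3)=1687/7317, b=Δ0−h0·(2M0+M1)/6=-2500/813
seg 1: a=-5, c=M1/2=1687/813, d=(M2−M1)/(6·2)=-2683/3252, b=Δ1−h1·(2M1+M2)/6=2561/813
seg 2: a=3, c=M2/2=-4675/1626, d=(M3−M2)/(6·3)=7169/14634, b=Δ2−h2·(2M2+M3)/6=420/271
seg 3: a=-5, c=M3/2=1247/813, d=(M4−M3)/(6·3)=-2917/14634, b=Δ3−h3·(2M3+M4)/6=-1341/542
seg 4: a=-4, c=M4/2=-141/542, d=(M5−M4)/(6·2)=47/1084, b=Δ4−h4·(2M4+M5)/6=365/271
t_q=3/2 → seg 0, τ=3/2; S=-2+-2500/813·τ+0·τ²+1687/7317·τ³=-12649/2168

  seg 0: a=-2 b=-2500/813 c=0 d=1687/7317
  seg 1: a=-5 b=2561/813 c=1687/813 d=-2683/3252
  seg 2: a=3 b=420/271 c=-4675/1626 d=7169/14634
  seg 3: a=-5 b=-1341/542 c=1247/813 d=-2917/14634
  seg 4: a=-4 b=365/271 c=-141/542 d=47/1084
S(3/2) = -12649/2168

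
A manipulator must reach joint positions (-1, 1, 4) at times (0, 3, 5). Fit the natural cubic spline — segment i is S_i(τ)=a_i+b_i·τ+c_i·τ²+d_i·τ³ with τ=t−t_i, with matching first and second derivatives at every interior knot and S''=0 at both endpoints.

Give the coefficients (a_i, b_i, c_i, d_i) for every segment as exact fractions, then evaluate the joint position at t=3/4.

  seg 0: a=-1 b=5/12 c=0 d=1/36
  seg 1: a=1 b=7/6 c=1/4 d=-1/24
S(3/4) = -173/256

Δ: Δ0=2/3, Δ1=3/2
row 1: diag=10, rhs=5; c'=1/5, d'=1/2
back: M1=1/2
M: M0=0, M1=1/2, M2=0
seg 0: a=-1, c=M0/2=0, d=(M1−M0)/(6·3)=1/36, b=Δ0−h0·(2M0+M1)/6=5/12
seg 1: a=1, c=M1/2=1/4, d=(M2−M1)/(6·2)=-1/24, b=Δ1−h1·(2M1+M2)/6=7/6
t_q=3/4 → seg 0, τ=3/4; S=-1+5/12·τ+0·τ²+1/36·τ³=-173/256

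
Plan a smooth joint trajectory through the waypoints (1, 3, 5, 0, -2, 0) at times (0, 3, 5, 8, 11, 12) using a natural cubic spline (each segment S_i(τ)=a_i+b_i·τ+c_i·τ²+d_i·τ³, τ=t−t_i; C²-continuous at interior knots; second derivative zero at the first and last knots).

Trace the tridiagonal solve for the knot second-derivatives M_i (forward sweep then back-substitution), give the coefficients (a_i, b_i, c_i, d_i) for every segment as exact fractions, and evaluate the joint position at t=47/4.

  seg 0: a=1 b=161/424 c=0 d=365/11448
  seg 1: a=3 b=263/212 c=365/1272 d=-259/1272
  seg 2: a=5 b=-35/636 c=-1189/1272 d=1517/11448
  seg 3: a=0 b=-2653/1272 c=41/159 d=821/11448
  seg 4: a=-2 b=889/636 c=383/424 d=-383/1272
S(47/4) = -15483/27136

Δ: Δ0=2/3, Δ1=1, Δ2=-5/3, Δ3=-2/3, Δ4=2
row 1: diag=10, rhs=2; c'=1/5, d'=1/5
row 2: denom=10−2·1/5=48/5; d'=(-16−2·1/5)/(48/5)=-41/24
row 3: denom=12−3·5/16=177/16; d'=(6−3·-41/24)/(177/16)=178/177
row 4: denom=8−3·16/59=424/59; d'=(16−3·178/177)/(424/59)=383/212
back: M4=383/212
back: M3=178/177−16/59·383/212=82/159
back: M2=-41/24−5/16·82/159=-1189/636
back: M1=1/5−1/5·-1189/636=365/636
M: M0=0, M1=365/636, M2=-1189/636, M3=82/159, M4=383/212, M5=0
seg 0: a=1, c=M0/2=0, d=(M1−M0)/(6·3)=365/11448, b=Δ0−h0·(2M0+M1)/6=161/424
seg 1: a=3, c=M1/2=365/1272, d=(M2−M1)/(6·2)=-259/1272, b=Δ1−h1·(2M1+M2)/6=263/212
seg 2: a=5, c=M2/2=-1189/1272, d=(M3−M2)/(6·3)=1517/11448, b=Δ2−h2·(2M2+M3)/6=-35/636
seg 3: a=0, c=M3/2=41/159, d=(M4−M3)/(6·3)=821/11448, b=Δ3−h3·(2M3+M4)/6=-2653/1272
seg 4: a=-2, c=M4/2=383/424, d=(M5−M4)/(6·1)=-383/1272, b=Δ4−h4·(2M4+M5)/6=889/636
t_q=47/4 → seg 4, τ=3/4; S=-2+889/636·τ+383/424·τ²+-383/1272·τ³=-15483/27136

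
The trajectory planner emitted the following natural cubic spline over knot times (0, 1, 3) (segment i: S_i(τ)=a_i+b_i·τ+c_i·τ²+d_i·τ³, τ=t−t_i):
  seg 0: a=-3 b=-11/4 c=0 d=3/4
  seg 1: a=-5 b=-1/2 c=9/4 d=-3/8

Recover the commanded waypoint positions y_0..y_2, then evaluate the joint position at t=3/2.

y_0=-3 y_1=-5 y_2=0
S(3/2) = -303/64

y_0 = S_0(0) = a_0 = -3
y_1 = S_1(0) = a_1 = -5
y_2 = S_1(2) = 0
t_q=3/2 is in segment 1 (τ=1/2); S_1(τ)=-303/64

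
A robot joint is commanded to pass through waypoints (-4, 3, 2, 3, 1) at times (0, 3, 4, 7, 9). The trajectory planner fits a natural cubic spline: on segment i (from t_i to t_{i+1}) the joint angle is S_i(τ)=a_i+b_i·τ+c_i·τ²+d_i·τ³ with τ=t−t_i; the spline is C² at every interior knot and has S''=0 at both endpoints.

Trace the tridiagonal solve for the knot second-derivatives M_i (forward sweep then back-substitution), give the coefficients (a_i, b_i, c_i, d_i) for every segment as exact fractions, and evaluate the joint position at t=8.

  seg 0: a=-4 b=344/93 c=0 d=-127/837
  seg 1: a=3 b=-37/93 c=-127/93 d=71/93
  seg 2: a=2 b=-26/31 c=86/93 d=-149/837
  seg 3: a=3 b=-3/31 c=-21/31 d=7/62
S(8) = 145/62

Δ: Δ0=7/3, Δ1=-1, Δ2=1/3, Δ3=-1
row 1: diag=8, rhs=-20; c'=1/8, d'=-5/2
row 2: denom=8−1·1/8=63/8; d'=(8−1·-5/2)/(63/8)=4/3
row 3: denom=10−3·8/21=62/7; d'=(-8−3·4/3)/(62/7)=-42/31
back: M3=-42/31
back: M2=4/3−8/21·-42/31=172/93
back: M1=-5/2−1/8·172/93=-254/93
M: M0=0, M1=-254/93, M2=172/93, M3=-42/31, M4=0
seg 0: a=-4, c=M0/2=0, d=(M1−M0)/(6·3)=-127/837, b=Δ0−h0·(2M0+M1)/6=344/93
seg 1: a=3, c=M1/2=-127/93, d=(M2−M1)/(6·1)=71/93, b=Δ1−h1·(2M1+M2)/6=-37/93
seg 2: a=2, c=M2/2=86/93, d=(M3−M2)/(6·3)=-149/837, b=Δ2−h2·(2M2+M3)/6=-26/31
seg 3: a=3, c=M3/2=-21/31, d=(M4−M3)/(6·2)=7/62, b=Δ3−h3·(2M3+M4)/6=-3/31
t_q=8 → seg 3, τ=1; S=3+-3/31·τ+-21/31·τ²+7/62·τ³=145/62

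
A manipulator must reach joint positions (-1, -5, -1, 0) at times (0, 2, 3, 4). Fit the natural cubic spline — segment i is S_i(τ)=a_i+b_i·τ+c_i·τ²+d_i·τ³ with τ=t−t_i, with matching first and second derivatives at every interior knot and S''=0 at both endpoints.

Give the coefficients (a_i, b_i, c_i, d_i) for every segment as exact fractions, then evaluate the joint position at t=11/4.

Δ: Δ0=-2, Δ1=4, Δ2=1
row 1: diag=6, rhs=36; c'=1/6, d'=6
row 2: denom=4−1·1/6=23/6; d'=(-18−1·6)/(23/6)=-144/23
back: M2=-144/23
back: M1=6−1/6·-144/23=162/23
M: M0=0, M1=162/23, M2=-144/23, M3=0
seg 0: a=-1, c=M0/2=0, d=(M1−M0)/(6·2)=27/46, b=Δ0−h0·(2M0+M1)/6=-100/23
seg 1: a=-5, c=M1/2=81/23, d=(M2−M1)/(6·1)=-51/23, b=Δ1−h1·(2M1+M2)/6=62/23
seg 2: a=-1, c=M2/2=-72/23, d=(M3−M2)/(6·1)=24/23, b=Δ2−h2·(2M2+M3)/6=71/23
t_q=11/4 → seg 1, τ=3/4; S=-5+62/23·τ+81/23·τ²+-51/23·τ³=-2845/1472

  seg 0: a=-1 b=-100/23 c=0 d=27/46
  seg 1: a=-5 b=62/23 c=81/23 d=-51/23
  seg 2: a=-1 b=71/23 c=-72/23 d=24/23
S(11/4) = -2845/1472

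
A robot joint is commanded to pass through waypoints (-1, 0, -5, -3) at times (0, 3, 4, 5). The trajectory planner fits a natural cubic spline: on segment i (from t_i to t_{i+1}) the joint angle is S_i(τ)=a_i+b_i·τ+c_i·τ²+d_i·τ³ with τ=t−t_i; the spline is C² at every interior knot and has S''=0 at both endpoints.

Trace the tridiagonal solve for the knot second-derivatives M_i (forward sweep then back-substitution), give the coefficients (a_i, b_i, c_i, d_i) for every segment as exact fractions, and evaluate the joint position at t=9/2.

  seg 0: a=-1 b=286/93 c=0 d=-85/279
  seg 1: a=0 b=-479/93 c=-85/31 d=269/93
  seg 2: a=-5 b=-182/93 c=184/31 d=-184/93
S(9/2) = -147/31

Δ: Δ0=1/3, Δ1=-5, Δ2=2
row 1: diag=8, rhs=-32; c'=1/8, d'=-4
row 2: denom=4−1·1/8=31/8; d'=(42−1·-4)/(31/8)=368/31
back: M2=368/31
back: M1=-4−1/8·368/31=-170/31
M: M0=0, M1=-170/31, M2=368/31, M3=0
seg 0: a=-1, c=M0/2=0, d=(M1−M0)/(6·3)=-85/279, b=Δ0−h0·(2M0+M1)/6=286/93
seg 1: a=0, c=M1/2=-85/31, d=(M2−M1)/(6·1)=269/93, b=Δ1−h1·(2M1+M2)/6=-479/93
seg 2: a=-5, c=M2/2=184/31, d=(M3−M2)/(6·1)=-184/93, b=Δ2−h2·(2M2+M3)/6=-182/93
t_q=9/2 → seg 2, τ=1/2; S=-5+-182/93·τ+184/31·τ²+-184/93·τ³=-147/31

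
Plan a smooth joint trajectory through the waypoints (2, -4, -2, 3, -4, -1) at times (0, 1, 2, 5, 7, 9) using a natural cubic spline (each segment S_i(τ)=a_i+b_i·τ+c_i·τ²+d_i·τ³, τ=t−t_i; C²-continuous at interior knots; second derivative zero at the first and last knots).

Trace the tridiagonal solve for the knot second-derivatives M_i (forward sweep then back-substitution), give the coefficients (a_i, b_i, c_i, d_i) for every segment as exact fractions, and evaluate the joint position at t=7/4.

  seg 0: a=2 b=-24851/3102 c=0 d=6239/3102
  seg 1: a=-4 b=-3067/1551 c=6239/1034 d=-6379/3102
  seg 2: a=-2 b=12163/3102 c=-70/517 d=-637/3102
  seg 3: a=3 b=-3778/1551 c=-2051/1034 d=9005/12408
  seg 4: a=-4 b=-5153/3102 c=4903/2068 d=-4903/12408
S(7/4) = -195655/66176

Δ: Δ0=-6, Δ1=2, Δ2=5/3, Δ3=-7/2, Δ4=3/2
row 1: diag=4, rhs=48; c'=1/4, d'=12
row 2: denom=8−1·1/4=31/4; d'=(-2−1·12)/(31/4)=-56/31
row 3: denom=10−3·12/31=274/31; d'=(-31−3·-56/31)/(274/31)=-793/274
row 4: denom=8−2·31/137=1034/137; d'=(30−2·-793/274)/(1034/137)=4903/1034
back: M4=4903/1034
back: M3=-793/274−31/137·4903/1034=-2051/517
back: M2=-56/31−12/31·-2051/517=-140/517
back: M1=12−1/4·-140/517=6239/517
M: M0=0, M1=6239/517, M2=-140/517, M3=-2051/517, M4=4903/1034, M5=0
seg 0: a=2, c=M0/2=0, d=(M1−M0)/(6·1)=6239/3102, b=Δ0−h0·(2M0+M1)/6=-24851/3102
seg 1: a=-4, c=M1/2=6239/1034, d=(M2−M1)/(6·1)=-6379/3102, b=Δ1−h1·(2M1+M2)/6=-3067/1551
seg 2: a=-2, c=M2/2=-70/517, d=(M3−M2)/(6·3)=-637/3102, b=Δ2−h2·(2M2+M3)/6=12163/3102
seg 3: a=3, c=M3/2=-2051/1034, d=(M4−M3)/(6·2)=9005/12408, b=Δ3−h3·(2M3+M4)/6=-3778/1551
seg 4: a=-4, c=M4/2=4903/2068, d=(M5−M4)/(6·2)=-4903/12408, b=Δ4−h4·(2M4+M5)/6=-5153/3102
t_q=7/4 → seg 1, τ=3/4; S=-4+-3067/1551·τ+6239/1034·τ²+-6379/3102·τ³=-195655/66176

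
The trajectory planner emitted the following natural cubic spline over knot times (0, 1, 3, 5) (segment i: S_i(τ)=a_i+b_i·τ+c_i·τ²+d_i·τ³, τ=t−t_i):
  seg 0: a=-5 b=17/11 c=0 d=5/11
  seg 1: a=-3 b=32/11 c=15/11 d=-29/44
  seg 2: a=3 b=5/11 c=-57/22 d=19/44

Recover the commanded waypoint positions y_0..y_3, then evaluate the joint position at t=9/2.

y_0=-5 y_1=-3 y_2=3 y_3=-3
S(9/2) = -243/352

y_0 = S_0(0) = a_0 = -5
y_1 = S_1(0) = a_1 = -3
y_2 = S_2(0) = a_2 = 3
y_3 = S_2(2) = -3
t_q=9/2 is in segment 2 (τ=3/2); S_2(τ)=-243/352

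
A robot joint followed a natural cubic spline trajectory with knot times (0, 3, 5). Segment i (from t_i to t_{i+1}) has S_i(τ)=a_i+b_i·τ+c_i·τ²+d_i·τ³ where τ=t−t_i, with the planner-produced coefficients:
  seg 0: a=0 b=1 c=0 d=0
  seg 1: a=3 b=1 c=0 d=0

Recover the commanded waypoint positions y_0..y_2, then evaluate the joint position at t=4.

y_0 = S_0(0) = a_0 = 0
y_1 = S_1(0) = a_1 = 3
y_2 = S_1(2) = 5
t_q=4 is in segment 1 (τ=1); S_1(τ)=4

y_0=0 y_1=3 y_2=5
S(4) = 4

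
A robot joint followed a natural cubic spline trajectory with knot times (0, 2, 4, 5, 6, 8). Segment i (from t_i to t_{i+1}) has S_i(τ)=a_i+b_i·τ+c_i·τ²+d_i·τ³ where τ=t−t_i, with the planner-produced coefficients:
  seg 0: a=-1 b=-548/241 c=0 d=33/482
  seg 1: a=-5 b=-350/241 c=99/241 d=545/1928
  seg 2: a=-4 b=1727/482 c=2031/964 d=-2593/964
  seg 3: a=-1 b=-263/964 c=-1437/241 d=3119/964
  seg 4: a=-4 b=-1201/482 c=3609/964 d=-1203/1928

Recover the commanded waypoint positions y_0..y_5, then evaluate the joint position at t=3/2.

y_0 = S_0(0) = a_0 = -1
y_1 = S_1(0) = a_1 = -5
y_2 = S_2(0) = a_2 = -4
y_3 = S_3(0) = a_3 = -1
y_4 = S_4(0) = a_4 = -4
y_5 = S_4(2) = 1
t_q=3/2 is in segment 0 (τ=3/2); S_0(τ)=-16117/3856

y_0=-1 y_1=-5 y_2=-4 y_3=-1 y_4=-4 y_5=1
S(3/2) = -16117/3856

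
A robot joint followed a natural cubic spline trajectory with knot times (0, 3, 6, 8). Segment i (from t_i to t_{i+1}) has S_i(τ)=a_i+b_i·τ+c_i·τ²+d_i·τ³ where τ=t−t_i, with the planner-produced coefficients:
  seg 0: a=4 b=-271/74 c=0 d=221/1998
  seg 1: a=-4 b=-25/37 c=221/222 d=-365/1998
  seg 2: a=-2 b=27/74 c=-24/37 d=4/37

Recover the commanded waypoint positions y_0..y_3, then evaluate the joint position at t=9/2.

y_0=4 y_1=-4 y_2=-2 y_3=-3
S(9/2) = -2007/592

y_0 = S_0(0) = a_0 = 4
y_1 = S_1(0) = a_1 = -4
y_2 = S_2(0) = a_2 = -2
y_3 = S_2(2) = -3
t_q=9/2 is in segment 1 (τ=3/2); S_1(τ)=-2007/592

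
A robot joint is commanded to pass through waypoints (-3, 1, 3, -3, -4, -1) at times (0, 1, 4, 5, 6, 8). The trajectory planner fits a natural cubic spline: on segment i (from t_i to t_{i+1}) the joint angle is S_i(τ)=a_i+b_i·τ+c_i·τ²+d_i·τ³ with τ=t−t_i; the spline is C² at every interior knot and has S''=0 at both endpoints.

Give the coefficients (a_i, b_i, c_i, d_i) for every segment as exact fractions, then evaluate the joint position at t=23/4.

  seg 0: a=-3 b=29513/7302 c=0 d=-305/7302
  seg 1: a=1 b=14299/3651 c=-305/2434 d=-6995/21906
  seg 2: a=3 b=-39847/7302 c=-3650/1217 d=17935/7302
  seg 3: a=-3 b=-14921/3651 c=10635/2434 d=-9365/7302
  seg 4: a=-4 b=5873/7302 c=635/1217 d=-635/7302
S(23/4) = -646225/155776

Δ: Δ0=4, Δ1=2/3, Δ2=-6, Δ3=-1, Δ4=3/2
row 1: diag=8, rhs=-20; c'=3/8, d'=-5/2
row 2: denom=8−3·3/8=55/8; d'=(-40−3·-5/2)/(55/8)=-52/11
row 3: denom=4−1·8/55=212/55; d'=(30−1·-52/11)/(212/55)=955/106
row 4: denom=6−1·55/212=1217/212; d'=(15−1·955/106)/(1217/212)=1270/1217
back: M4=1270/1217
back: M3=955/106−55/212·1270/1217=10635/1217
back: M2=-52/11−8/55·10635/1217=-7300/1217
back: M1=-5/2−3/8·-7300/1217=-305/1217
M: M0=0, M1=-305/1217, M2=-7300/1217, M3=10635/1217, M4=1270/1217, M5=0
seg 0: a=-3, c=M0/2=0, d=(M1−M0)/(6·1)=-305/7302, b=Δ0−h0·(2M0+M1)/6=29513/7302
seg 1: a=1, c=M1/2=-305/2434, d=(M2−M1)/(6·3)=-6995/21906, b=Δ1−h1·(2M1+M2)/6=14299/3651
seg 2: a=3, c=M2/2=-3650/1217, d=(M3−M2)/(6·1)=17935/7302, b=Δ2−h2·(2M2+M3)/6=-39847/7302
seg 3: a=-3, c=M3/2=10635/2434, d=(M4−M3)/(6·1)=-9365/7302, b=Δ3−h3·(2M3+M4)/6=-14921/3651
seg 4: a=-4, c=M4/2=635/1217, d=(M5−M4)/(6·2)=-635/7302, b=Δ4−h4·(2M4+M5)/6=5873/7302
t_q=23/4 → seg 3, τ=3/4; S=-3+-14921/3651·τ+10635/2434·τ²+-9365/7302·τ³=-646225/155776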